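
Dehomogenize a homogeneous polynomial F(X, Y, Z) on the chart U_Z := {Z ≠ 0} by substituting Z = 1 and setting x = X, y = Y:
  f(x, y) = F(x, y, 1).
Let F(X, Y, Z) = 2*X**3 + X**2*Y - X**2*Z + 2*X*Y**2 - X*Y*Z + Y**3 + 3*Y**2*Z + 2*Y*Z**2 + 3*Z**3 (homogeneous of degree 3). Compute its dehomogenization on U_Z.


f(x, y) = 2*x**3 + x**2*y - x**2 + 2*x*y**2 - x*y + y**3 + 3*y**2 + 2*y + 3

On U_Z we set Z = 1. Each monomial c·X^i·Y^j·Z^k in F becomes c·x^i·y^j·1^k = c·x^i·y^j.
Substituting Z = 1: F(X, Y, 1) = 2*x**3 + x**2*y - x**2 + 2*x*y**2 - x*y + y**3 + 3*y**2 + 2*y + 3.
Note: deg(f) ≤ deg(F) = 3; strict inequality happens when F is divisible by Z (lost terms).


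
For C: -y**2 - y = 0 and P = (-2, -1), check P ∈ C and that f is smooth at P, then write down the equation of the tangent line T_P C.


Tangent line at P: y + 1 = 0.

Step 1: f(-2, -1) = 0, so P lies on C.
Step 2: partial derivatives
  f_x(x, y) = 0, f_y(x, y) = -2*y - 1.
  f_x(P) = 0, f_y(P) = 1 (gradient nonzero, so P is smooth).
Step 3: tangent line at P: 0·(x − -2) + 1·(y − -1) = 0.
Expanding: y + 1 = 0.


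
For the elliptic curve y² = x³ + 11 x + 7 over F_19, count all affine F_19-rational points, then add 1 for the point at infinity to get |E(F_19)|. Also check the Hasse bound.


Affine points = {(0, 8), (0, 11), (1, 0), (4, 1), (4, 18), (5, 4), (5, 15), (6, 2), (6, 17), (7, 3), (7, 16), (12, 9), (12, 10), (14, 6), (14, 13), (16, 2), (16, 17)}; affine count = 17; |E(F_19)| = 18.

Discriminant check: Δ ∝ 4a³ + 27b² = 4·11³ + 27·7² = 4·1331 + 27·49 ≡ 16 (mod 19). Nonzero ⇒ E is nonsingular.
For each x ∈ F_19, compute rhs = x³ + 11·x + 7 mod 19, then count y ∈ F_19 with y² ≡ rhs.
  x = 0: rhs = 7, matching y values: 8, 11 (2 points).
  x = 1: rhs = 0, matching y values: 0 (1 points).
  x = 2: rhs = 18, matching y values: none (0 points).
  x = 3: rhs = 10, matching y values: none (0 points).
  x = 4: rhs = 1, matching y values: 1, 18 (2 points).
  x = 5: rhs = 16, matching y values: 4, 15 (2 points).
  x = 6: rhs = 4, matching y values: 2, 17 (2 points).
  x = 7: rhs = 9, matching y values: 3, 16 (2 points).
  x = 8: rhs = 18, matching y values: none (0 points).
  x = 9: rhs = 18, matching y values: none (0 points).
  x = 10: rhs = 15, matching y values: none (0 points).
  x = 11: rhs = 15, matching y values: none (0 points).
  x = 12: rhs = 5, matching y values: 9, 10 (2 points).
  x = 13: rhs = 10, matching y values: none (0 points).
  x = 14: rhs = 17, matching y values: 6, 13 (2 points).
  x = 15: rhs = 13, matching y values: none (0 points).
  x = 16: rhs = 4, matching y values: 2, 17 (2 points).
  x = 17: rhs = 15, matching y values: none (0 points).
  x = 18: rhs = 14, matching y values: none (0 points).
Total affine count: 17.
Full point count |E(F_19)| = 17 + 1 = 18.
Hasse bound: |18 − (19+1)| = |-2| = 2 ≤ 2√19 ≈ 8.7178 ✓.


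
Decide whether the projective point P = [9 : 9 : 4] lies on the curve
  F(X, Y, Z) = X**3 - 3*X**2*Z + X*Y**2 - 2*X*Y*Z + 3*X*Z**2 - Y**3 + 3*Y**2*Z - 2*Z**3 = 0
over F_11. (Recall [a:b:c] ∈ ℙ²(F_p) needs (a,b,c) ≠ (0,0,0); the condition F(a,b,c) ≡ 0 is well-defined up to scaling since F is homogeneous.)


F(9,9,4) ≡ 0 (mod 11); P is on the curve.

Evaluate F(9, 9, 4) term-by-term (mod 11).
  X**3 ↦ 1·729·1·1 = 729
  -3*X**2*Z ↦ -3·81·1·4 = -972
  X*Y**2 ↦ 1·9·81·1 = 729
  -2*X*Y*Z ↦ -2·9·9·4 = -648
  3*X*Z**2 ↦ 3·9·1·16 = 432
  -Y**3 ↦ -1·1·729·1 = -729
  3*Y**2*Z ↦ 3·1·81·4 = 972
  -2*Z**3 ↦ -2·1·1·64 = -128
Sum: F(9, 9, 4) = (729) + (-972) + (729) + (-648) + (432) + (-729) + (972) + (-128) = 385.
Reducing mod 11: 385 ≡ 0 (mod 11).
Since F(a, b, c) ≡ 0 (mod 11), P lies on the curve.


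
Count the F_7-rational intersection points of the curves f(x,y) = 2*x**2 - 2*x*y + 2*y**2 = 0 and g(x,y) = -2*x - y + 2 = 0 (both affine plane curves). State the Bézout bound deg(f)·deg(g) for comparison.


Common zeros: {(6, 4)}; count = 1; Bézout bound = 2.

deg(f) = 2, deg(g) = 1, so Bézout bound = 2.
Scan x ∈ F_7. For each x, list the y ∈ F_7 with f(x, y) ≡ 0 and those with g(x, y) ≡ 0 (mod 7); the common zeros in that column are the intersection.
  x = 0: f ≡ 0 at y ∈ {0}; g ≡ 0 at y ∈ {2}; common: ∅.
  x = 1: f ≡ 0 at y ∈ {3, 5}; g ≡ 0 at y ∈ {0}; common: ∅.
  x = 2: f ≡ 0 at y ∈ {3, 6}; g ≡ 0 at y ∈ {5}; common: ∅.
  x = 3: f ≡ 0 at y ∈ {1, 2}; g ≡ 0 at y ∈ {3}; common: ∅.
  x = 4: f ≡ 0 at y ∈ {5, 6}; g ≡ 0 at y ∈ {1}; common: ∅.
  x = 5: f ≡ 0 at y ∈ {1, 4}; g ≡ 0 at y ∈ {6}; common: ∅.
  x = 6: f ≡ 0 at y ∈ {2, 4}; g ≡ 0 at y ∈ {4}; common: {4}.
Collecting: common zeros = {(6, 4)}, so the count is 1.
Comparison with the Bézout bound: 1 ≤ 2 = deg(f)·deg(g), as expected for curves with no common component (the affine F_7-count falls short of the bound because intersections may lie at infinity, over extension fields, or carry multiplicity).


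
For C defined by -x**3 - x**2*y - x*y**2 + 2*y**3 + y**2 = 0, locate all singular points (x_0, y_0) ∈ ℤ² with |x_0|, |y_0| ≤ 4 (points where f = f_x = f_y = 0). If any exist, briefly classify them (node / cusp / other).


Singular points: {(0, 0)}; classification: cusp.

Compute partial derivatives:
  f_x = -3*x**2 - 2*x*y - y**2.
  f_y = -x**2 - 2*x*y + 6*y**2 + 2*y.
Scan x_0 ∈ {−4, ..., 4}. For each x_0, f_y(x_0, y) is a polynomial in y; find its integer roots y ∈ {−4, ..., 4}, then test f_x and f at those candidates.
  x = -4: f_y(-4, y) = 6*y**2 + 10*y - 16; vanishes at y ∈ {1}. (-4, 1): f_x = -41 ≠ 0.
  x = -3: f_y(-3, y) = 6*y**2 + 8*y - 9; no integer root y with |y| ≤ 4.
  x = -2: f_y(-2, y) = 6*y**2 + 6*y - 4; no integer root y with |y| ≤ 4.
  x = -1: f_y(-1, y) = 6*y**2 + 4*y - 1; no integer root y with |y| ≤ 4.
  x = 0: f_y(0, y) = 6*y**2 + 2*y; vanishes at y ∈ {0}. (0, 0): f_x = 0, f = 0 — SINGULAR.
  x = 1: f_y(1, y) = 6*y**2 - 1; no integer root y with |y| ≤ 4.
  x = 2: f_y(2, y) = 6*y**2 - 2*y - 4; vanishes at y ∈ {1}. (2, 1): f_x = -17 ≠ 0.
  x = 3: f_y(3, y) = 6*y**2 - 4*y - 9; no integer root y with |y| ≤ 4.
  x = 4: f_y(4, y) = 6*y**2 - 6*y - 16; no integer root y with |y| ≤ 4.
Only singular point on the grid: (0, 0).
Classify: substitute x = 0 + u, y = 0 + v and expand: f = -u**3 - u**2*v - u*v**2 + 2*v**3 + v**2.
No constant or linear terms (consistent with a singular point). Quadratic part: v**2. Cubic part: -u**3 - u**2*v - u*v**2 + 2*v**3.
The quadratic part v**2 is a perfect square, so there is a single (double) tangent line v = 0, i.e. y = 0. Restricting the cubic part to that line (v = 0) leaves -u**3 ≠ 0, so f is not divisible by v and the branch is v² ≈ u**3 to lowest order — this is a cusp.
Classification: cusp.


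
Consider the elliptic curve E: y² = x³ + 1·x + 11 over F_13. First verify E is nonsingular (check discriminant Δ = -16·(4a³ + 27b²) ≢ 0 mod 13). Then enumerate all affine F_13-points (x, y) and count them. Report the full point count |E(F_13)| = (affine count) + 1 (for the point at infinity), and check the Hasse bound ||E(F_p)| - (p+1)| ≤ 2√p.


Affine points = {(1, 0), (4, 1), (4, 12), (6, 5), (6, 8), (7, 6), (7, 7), (11, 1), (11, 12), (12, 3), (12, 10)}; affine count = 11; |E(F_13)| = 12.

Discriminant check: Δ ∝ 4a³ + 27b² = 4·1³ + 27·11² = 4·1 + 27·121 ≡ 8 (mod 13). Nonzero ⇒ E is nonsingular.
For each x ∈ F_13, compute rhs = x³ + 1·x + 11 mod 13, then count y ∈ F_13 with y² ≡ rhs.
  x = 0: rhs = 11, matching y values: none (0 points).
  x = 1: rhs = 0, matching y values: 0 (1 points).
  x = 2: rhs = 8, matching y values: none (0 points).
  x = 3: rhs = 2, matching y values: none (0 points).
  x = 4: rhs = 1, matching y values: 1, 12 (2 points).
  x = 5: rhs = 11, matching y values: none (0 points).
  x = 6: rhs = 12, matching y values: 5, 8 (2 points).
  x = 7: rhs = 10, matching y values: 6, 7 (2 points).
  x = 8: rhs = 11, matching y values: none (0 points).
  x = 9: rhs = 8, matching y values: none (0 points).
  x = 10: rhs = 7, matching y values: none (0 points).
  x = 11: rhs = 1, matching y values: 1, 12 (2 points).
  x = 12: rhs = 9, matching y values: 3, 10 (2 points).
Total affine count: 11.
Full point count |E(F_13)| = 11 + 1 = 12.
Hasse bound: |12 − (13+1)| = |-2| = 2 ≤ 2√13 ≈ 7.2111 ✓.


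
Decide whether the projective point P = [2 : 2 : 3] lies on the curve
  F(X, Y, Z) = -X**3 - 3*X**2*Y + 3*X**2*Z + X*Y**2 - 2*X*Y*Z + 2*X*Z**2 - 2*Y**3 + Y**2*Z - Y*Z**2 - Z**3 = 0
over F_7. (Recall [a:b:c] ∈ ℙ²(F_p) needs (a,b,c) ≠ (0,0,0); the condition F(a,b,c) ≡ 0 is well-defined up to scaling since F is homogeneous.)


F(2,2,3) ≡ 3 (mod 7); P is NOT on the curve.

Evaluate F(2, 2, 3) term-by-term (mod 7).
  -X**3 ↦ -1·8·1·1 = -8
  -3*X**2*Y ↦ -3·4·2·1 = -24
  3*X**2*Z ↦ 3·4·1·3 = 36
  X*Y**2 ↦ 1·2·4·1 = 8
  -2*X*Y*Z ↦ -2·2·2·3 = -24
  2*X*Z**2 ↦ 2·2·1·9 = 36
  -2*Y**3 ↦ -2·1·8·1 = -16
  Y**2*Z ↦ 1·1·4·3 = 12
  -Y*Z**2 ↦ -1·1·2·9 = -18
  -Z**3 ↦ -1·1·1·27 = -27
Sum: F(2, 2, 3) = (-8) + (-24) + (36) + (8) + (-24) + (36) + (-16) + (12) + (-18) + (-27) = -25.
Reducing mod 7: -25 ≡ 3 (mod 7).
Since F(a, b, c) ≡ 3 ≠ 0 (mod 7), P does NOT lie on the curve.


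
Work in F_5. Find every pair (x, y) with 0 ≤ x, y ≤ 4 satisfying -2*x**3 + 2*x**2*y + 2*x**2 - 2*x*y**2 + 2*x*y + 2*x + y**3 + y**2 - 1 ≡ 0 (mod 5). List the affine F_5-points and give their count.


Affine F_5-points: {(0, 3), (1, 1), (1, 4), (2, 0), (2, 1), (2, 2), (3, 2), (4, 1), (4, 3)}; count = 9.

For each of the 25 pairs (x, y) ∈ F_5², evaluate f(x, y) mod 5. Record the zeros.
  x = 0: [0↦4, 1↦1, 2↦1, 3↦0, 4↦4]  zeros at y ∈ {3}
  x = 1: [0↦1, 1↦0, 2↦3, 3↦1, 4↦0]  zeros at y ∈ {1, 4}
  x = 2: [0↦0, 1↦0, 2↦0, 3↦1, 4↦4]  zeros at y ∈ {0, 1, 2}
  x = 3: [0↦4, 1↦4, 2↦0, 3↦3, 4↦4]  zeros at y ∈ {2}
  x = 4: [0↦1, 1↦0, 2↦1, 3↦0, 4↦3]  zeros at y ∈ {1, 3}
Collecting zeros: affine points = {(0, 3), (1, 1), (1, 4), (2, 0), (2, 1), (2, 2), (3, 2), (4, 1), (4, 3)}.
Total count |C(F_5)_aff| = 9.


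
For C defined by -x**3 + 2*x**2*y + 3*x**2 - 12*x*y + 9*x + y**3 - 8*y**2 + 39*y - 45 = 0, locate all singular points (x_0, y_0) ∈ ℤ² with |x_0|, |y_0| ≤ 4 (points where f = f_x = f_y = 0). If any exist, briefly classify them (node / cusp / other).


Singular points: {(3, 3)}; classification: cusp.

Compute partial derivatives:
  f_x = -3*x**2 + 4*x*y + 6*x - 12*y + 9.
  f_y = 2*x**2 - 12*x + 3*y**2 - 16*y + 39.
Scan x_0 ∈ {−4, ..., 4}. For each x_0, f_y(x_0, y) is a polynomial in y; find its integer roots y ∈ {−4, ..., 4}, then test f_x and f at those candidates.
  x = -4: f_y(-4, y) = 3*y**2 - 16*y + 119; no integer root y with |y| ≤ 4.
  x = -3: f_y(-3, y) = 3*y**2 - 16*y + 93; no integer root y with |y| ≤ 4.
  x = -2: f_y(-2, y) = 3*y**2 - 16*y + 71; no integer root y with |y| ≤ 4.
  x = -1: f_y(-1, y) = 3*y**2 - 16*y + 53; no integer root y with |y| ≤ 4.
  x = 0: f_y(0, y) = 3*y**2 - 16*y + 39; no integer root y with |y| ≤ 4.
  x = 1: f_y(1, y) = 3*y**2 - 16*y + 29; no integer root y with |y| ≤ 4.
  x = 2: f_y(2, y) = 3*y**2 - 16*y + 23; no integer root y with |y| ≤ 4.
  x = 3: f_y(3, y) = 3*y**2 - 16*y + 21; vanishes at y ∈ {3}. (3, 3): f_x = 0, f = 0 — SINGULAR.
  x = 4: f_y(4, y) = 3*y**2 - 16*y + 23; no integer root y with |y| ≤ 4.
Only singular point on the grid: (3, 3).
Classify: substitute x = 3 + u, y = 3 + v and expand: f = -u**3 + 2*u**2*v + v**3 + v**2.
No constant or linear terms (consistent with a singular point). Quadratic part: v**2. Cubic part: -u**3 + 2*u**2*v + v**3.
The quadratic part v**2 is a perfect square, so there is a single (double) tangent line v = 0, i.e. y = 3. Restricting the cubic part to that line (v = 0) leaves -u**3 ≠ 0, so f is not divisible by v and the branch is v² ≈ u**3 to lowest order — this is a cusp.
Classification: cusp.


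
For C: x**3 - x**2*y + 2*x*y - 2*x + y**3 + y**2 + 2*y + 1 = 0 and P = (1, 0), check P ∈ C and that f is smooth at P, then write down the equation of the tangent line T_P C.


Tangent line at P: x + 3*y - 1 = 0.

Step 1: f(1, 0) = 0, so P lies on C.
Step 2: partial derivatives
  f_x(x, y) = 3*x**2 - 2*x*y + 2*y - 2, f_y(x, y) = -x**2 + 2*x + 3*y**2 + 2*y + 2.
  f_x(P) = 1, f_y(P) = 3 (gradient nonzero, so P is smooth).
Step 3: tangent line at P: 1·(x − 1) + 3·(y − 0) = 0.
Expanding: x + 3*y - 1 = 0.


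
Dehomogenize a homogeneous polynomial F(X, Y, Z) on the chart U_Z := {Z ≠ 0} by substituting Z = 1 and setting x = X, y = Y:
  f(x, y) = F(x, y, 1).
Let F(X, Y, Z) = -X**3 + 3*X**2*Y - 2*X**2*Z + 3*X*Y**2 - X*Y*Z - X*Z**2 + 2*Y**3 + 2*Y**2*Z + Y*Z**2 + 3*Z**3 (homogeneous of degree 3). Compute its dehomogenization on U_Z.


f(x, y) = -x**3 + 3*x**2*y - 2*x**2 + 3*x*y**2 - x*y - x + 2*y**3 + 2*y**2 + y + 3

On U_Z we set Z = 1. Each monomial c·X^i·Y^j·Z^k in F becomes c·x^i·y^j·1^k = c·x^i·y^j.
Substituting Z = 1: F(X, Y, 1) = -x**3 + 3*x**2*y - 2*x**2 + 3*x*y**2 - x*y - x + 2*y**3 + 2*y**2 + y + 3.
Note: deg(f) ≤ deg(F) = 3; strict inequality happens when F is divisible by Z (lost terms).


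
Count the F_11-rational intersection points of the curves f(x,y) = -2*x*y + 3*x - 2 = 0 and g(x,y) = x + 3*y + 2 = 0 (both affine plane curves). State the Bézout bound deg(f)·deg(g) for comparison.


Common zeros: ∅; count = 0; Bézout bound = 2.

deg(f) = 2, deg(g) = 1, so Bézout bound = 2.
Scan x ∈ F_11. For each x, list the y ∈ F_11 with f(x, y) ≡ 0 and those with g(x, y) ≡ 0 (mod 11); the common zeros in that column are the intersection.
  x = 0: f ≡ 0 at y ∈ ∅; g ≡ 0 at y ∈ {3}; common: ∅.
  x = 1: f ≡ 0 at y ∈ {6}; g ≡ 0 at y ∈ {10}; common: ∅.
  x = 2: f ≡ 0 at y ∈ {1}; g ≡ 0 at y ∈ {6}; common: ∅.
  x = 3: f ≡ 0 at y ∈ {3}; g ≡ 0 at y ∈ {2}; common: ∅.
  x = 4: f ≡ 0 at y ∈ {4}; g ≡ 0 at y ∈ {9}; common: ∅.
  x = 5: f ≡ 0 at y ∈ {9}; g ≡ 0 at y ∈ {5}; common: ∅.
  x = 6: f ≡ 0 at y ∈ {5}; g ≡ 0 at y ∈ {1}; common: ∅.
  x = 7: f ≡ 0 at y ∈ {10}; g ≡ 0 at y ∈ {8}; common: ∅.
  x = 8: f ≡ 0 at y ∈ {0}; g ≡ 0 at y ∈ {4}; common: ∅.
  x = 9: f ≡ 0 at y ∈ {2}; g ≡ 0 at y ∈ {0}; common: ∅.
  x = 10: f ≡ 0 at y ∈ {8}; g ≡ 0 at y ∈ {7}; common: ∅.
Collecting: common zeros = ∅, so the count is 0.
Comparison with the Bézout bound: 0 ≤ 2 = deg(f)·deg(g), as expected for curves with no common component (the affine F_11-count falls short of the bound because intersections may lie at infinity, over extension fields, or carry multiplicity).


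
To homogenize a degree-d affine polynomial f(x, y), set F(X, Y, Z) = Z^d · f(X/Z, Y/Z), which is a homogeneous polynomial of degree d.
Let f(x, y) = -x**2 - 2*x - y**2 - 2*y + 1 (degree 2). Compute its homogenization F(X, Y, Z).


F(X, Y, Z) = -X**2 - 2*X*Z - Y**2 - 2*Y*Z + Z**2

deg(f) = 2.
Substitute x = X/Z, y = Y/Z into f, then multiply by Z^2.
  monomial -1·x^2·y^0 ↦ -1·X^2·Y^0·Z^0.
  monomial -2·x^1·y^0 ↦ -2·X^1·Y^0·Z^1.
  monomial -1·x^0·y^2 ↦ -1·X^0·Y^2·Z^0.
  monomial -2·x^0·y^1 ↦ -2·X^0·Y^1·Z^1.
  monomial 1·x^0·y^0 ↦ 1·X^0·Y^0·Z^2.
Collecting: F(X, Y, Z) = -X**2 - 2*X*Z - Y**2 - 2*Y*Z + Z**2.


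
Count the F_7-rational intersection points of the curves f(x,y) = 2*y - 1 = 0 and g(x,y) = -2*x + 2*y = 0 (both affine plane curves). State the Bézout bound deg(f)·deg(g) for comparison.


Common zeros: {(4, 4)}; count = 1; Bézout bound = 1.

deg(f) = 1, deg(g) = 1, so Bézout bound = 1.
Scan x ∈ F_7. For each x, list the y ∈ F_7 with f(x, y) ≡ 0 and those with g(x, y) ≡ 0 (mod 7); the common zeros in that column are the intersection.
  x = 0: f ≡ 0 at y ∈ {4}; g ≡ 0 at y ∈ {0}; common: ∅.
  x = 1: f ≡ 0 at y ∈ {4}; g ≡ 0 at y ∈ {1}; common: ∅.
  x = 2: f ≡ 0 at y ∈ {4}; g ≡ 0 at y ∈ {2}; common: ∅.
  x = 3: f ≡ 0 at y ∈ {4}; g ≡ 0 at y ∈ {3}; common: ∅.
  x = 4: f ≡ 0 at y ∈ {4}; g ≡ 0 at y ∈ {4}; common: {4}.
  x = 5: f ≡ 0 at y ∈ {4}; g ≡ 0 at y ∈ {5}; common: ∅.
  x = 6: f ≡ 0 at y ∈ {4}; g ≡ 0 at y ∈ {6}; common: ∅.
Collecting: common zeros = {(4, 4)}, so the count is 1.
Comparison with the Bézout bound: 1 ≤ 1 = deg(f)·deg(g), as expected for curves with no common component (the bound is attained).


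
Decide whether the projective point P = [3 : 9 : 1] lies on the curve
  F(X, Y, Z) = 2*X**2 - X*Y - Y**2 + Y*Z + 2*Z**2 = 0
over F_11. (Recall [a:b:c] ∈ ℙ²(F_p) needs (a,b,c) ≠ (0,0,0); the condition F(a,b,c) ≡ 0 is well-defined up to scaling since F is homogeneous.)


F(3,9,1) ≡ 9 (mod 11); P is NOT on the curve.

Evaluate F(3, 9, 1) term-by-term (mod 11).
  2*X**2 ↦ 2·9·1·1 = 18
  -X*Y ↦ -1·3·9·1 = -27
  -Y**2 ↦ -1·1·81·1 = -81
  Y*Z ↦ 1·1·9·1 = 9
  2*Z**2 ↦ 2·1·1·1 = 2
Sum: F(3, 9, 1) = (18) + (-27) + (-81) + (9) + (2) = -79.
Reducing mod 11: -79 ≡ 9 (mod 11).
Since F(a, b, c) ≡ 9 ≠ 0 (mod 11), P does NOT lie on the curve.


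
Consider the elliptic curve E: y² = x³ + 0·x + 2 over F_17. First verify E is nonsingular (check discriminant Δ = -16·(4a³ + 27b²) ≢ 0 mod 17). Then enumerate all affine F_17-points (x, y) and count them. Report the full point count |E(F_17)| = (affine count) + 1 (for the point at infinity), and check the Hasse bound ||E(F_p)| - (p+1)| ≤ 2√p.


Affine points = {(0, 6), (0, 11), (4, 7), (4, 10), (5, 5), (5, 12), (8, 2), (8, 15), (9, 0), (10, 4), (10, 13), (12, 8), (12, 9), (14, 3), (14, 14), (16, 1), (16, 16)}; affine count = 17; |E(F_17)| = 18.

Discriminant check: Δ ∝ 4a³ + 27b² = 4·0³ + 27·2² = 4·0 + 27·4 ≡ 6 (mod 17). Nonzero ⇒ E is nonsingular.
For each x ∈ F_17, compute rhs = x³ + 0·x + 2 mod 17, then count y ∈ F_17 with y² ≡ rhs.
  x = 0: rhs = 2, matching y values: 6, 11 (2 points).
  x = 1: rhs = 3, matching y values: none (0 points).
  x = 2: rhs = 10, matching y values: none (0 points).
  x = 3: rhs = 12, matching y values: none (0 points).
  x = 4: rhs = 15, matching y values: 7, 10 (2 points).
  x = 5: rhs = 8, matching y values: 5, 12 (2 points).
  x = 6: rhs = 14, matching y values: none (0 points).
  x = 7: rhs = 5, matching y values: none (0 points).
  x = 8: rhs = 4, matching y values: 2, 15 (2 points).
  x = 9: rhs = 0, matching y values: 0 (1 points).
  x = 10: rhs = 16, matching y values: 4, 13 (2 points).
  x = 11: rhs = 7, matching y values: none (0 points).
  x = 12: rhs = 13, matching y values: 8, 9 (2 points).
  x = 13: rhs = 6, matching y values: none (0 points).
  x = 14: rhs = 9, matching y values: 3, 14 (2 points).
  x = 15: rhs = 11, matching y values: none (0 points).
  x = 16: rhs = 1, matching y values: 1, 16 (2 points).
Total affine count: 17.
Full point count |E(F_17)| = 17 + 1 = 18.
Hasse bound: |18 − (17+1)| = |0| = 0 ≤ 2√17 ≈ 8.2462 ✓.


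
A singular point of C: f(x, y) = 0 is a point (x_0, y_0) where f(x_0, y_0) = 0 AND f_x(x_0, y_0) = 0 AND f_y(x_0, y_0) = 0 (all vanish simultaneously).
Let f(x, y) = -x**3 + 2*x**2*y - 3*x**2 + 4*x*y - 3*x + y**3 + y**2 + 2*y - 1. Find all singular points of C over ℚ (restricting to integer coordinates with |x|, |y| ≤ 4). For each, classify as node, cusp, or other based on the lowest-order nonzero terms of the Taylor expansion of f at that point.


Singular points: {(-1, 0)}; classification: cusp.

Compute partial derivatives:
  f_x = -3*x**2 + 4*x*y - 6*x + 4*y - 3.
  f_y = 2*x**2 + 4*x + 3*y**2 + 2*y + 2.
Scan x_0 ∈ {−4, ..., 4}. For each x_0, f_y(x_0, y) is a polynomial in y; find its integer roots y ∈ {−4, ..., 4}, then test f_x and f at those candidates.
  x = -4: f_y(-4, y) = 3*y**2 + 2*y + 18; no integer root y with |y| ≤ 4.
  x = -3: f_y(-3, y) = 3*y**2 + 2*y + 8; no integer root y with |y| ≤ 4.
  x = -2: f_y(-2, y) = 3*y**2 + 2*y + 2; no integer root y with |y| ≤ 4.
  x = -1: f_y(-1, y) = 3*y**2 + 2*y; vanishes at y ∈ {0}. (-1, 0): f_x = 0, f = 0 — SINGULAR.
  x = 0: f_y(0, y) = 3*y**2 + 2*y + 2; no integer root y with |y| ≤ 4.
  x = 1: f_y(1, y) = 3*y**2 + 2*y + 8; no integer root y with |y| ≤ 4.
  x = 2: f_y(2, y) = 3*y**2 + 2*y + 18; no integer root y with |y| ≤ 4.
  x = 3: f_y(3, y) = 3*y**2 + 2*y + 32; no integer root y with |y| ≤ 4.
  x = 4: f_y(4, y) = 3*y**2 + 2*y + 50; no integer root y with |y| ≤ 4.
Only singular point on the grid: (-1, 0).
Classify: substitute x = -1 + u, y = 0 + v and expand: f = -u**3 + 2*u**2*v + v**3 + v**2.
No constant or linear terms (consistent with a singular point). Quadratic part: v**2. Cubic part: -u**3 + 2*u**2*v + v**3.
The quadratic part v**2 is a perfect square, so there is a single (double) tangent line v = 0, i.e. y = 0. Restricting the cubic part to that line (v = 0) leaves -u**3 ≠ 0, so f is not divisible by v and the branch is v² ≈ u**3 to lowest order — this is a cusp.
Classification: cusp.


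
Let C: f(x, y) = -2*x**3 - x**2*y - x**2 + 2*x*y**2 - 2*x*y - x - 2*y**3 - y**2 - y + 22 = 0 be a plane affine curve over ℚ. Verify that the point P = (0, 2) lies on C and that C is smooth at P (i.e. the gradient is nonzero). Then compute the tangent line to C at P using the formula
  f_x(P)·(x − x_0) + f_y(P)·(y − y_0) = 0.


Tangent line at P: 3*x - 29*y + 58 = 0.

Step 1: f(0, 2) = 0, so P lies on C.
Step 2: partial derivatives
  f_x(x, y) = -6*x**2 - 2*x*y - 2*x + 2*y**2 - 2*y - 1, f_y(x, y) = -x**2 + 4*x*y - 2*x - 6*y**2 - 2*y - 1.
  f_x(P) = 3, f_y(P) = -29 (gradient nonzero, so P is smooth).
Step 3: tangent line at P: 3·(x − 0) + -29·(y − 2) = 0.
Expanding: 3*x - 29*y + 58 = 0.


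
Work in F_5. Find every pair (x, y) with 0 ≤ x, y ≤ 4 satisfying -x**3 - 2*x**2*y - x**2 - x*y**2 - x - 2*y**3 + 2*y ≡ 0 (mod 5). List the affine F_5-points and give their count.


Affine F_5-points: {(0, 0), (0, 1), (0, 4), (2, 2), (3, 1), (4, 1)}; count = 6.

For each of the 25 pairs (x, y) ∈ F_5², evaluate f(x, y) mod 5. Record the zeros.
  x = 0: [0↦0, 1↦0, 2↦3, 3↦2, 4↦0]  zeros at y ∈ {0, 1, 4}
  x = 1: [0↦2, 1↦4, 2↦2, 3↦4, 4↦3]  zeros at y ∈ ∅
  x = 2: [0↦1, 1↦1, 2↦0, 3↦1, 4↦2]  zeros at y ∈ {2}
  x = 3: [0↦1, 1↦0, 2↦1, 3↦2, 4↦1]  zeros at y ∈ {1}
  x = 4: [0↦1, 1↦0, 2↦4, 3↦1, 4↦4]  zeros at y ∈ {1}
Collecting zeros: affine points = {(0, 0), (0, 1), (0, 4), (2, 2), (3, 1), (4, 1)}.
Total count |C(F_5)_aff| = 6.


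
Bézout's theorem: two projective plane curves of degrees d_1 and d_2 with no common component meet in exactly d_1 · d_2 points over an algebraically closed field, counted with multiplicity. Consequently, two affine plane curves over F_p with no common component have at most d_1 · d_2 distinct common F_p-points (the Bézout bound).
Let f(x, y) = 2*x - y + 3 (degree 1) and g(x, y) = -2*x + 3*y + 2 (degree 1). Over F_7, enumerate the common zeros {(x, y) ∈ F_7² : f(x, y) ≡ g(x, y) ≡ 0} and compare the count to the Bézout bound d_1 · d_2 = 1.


Common zeros: {(6, 1)}; count = 1; Bézout bound = 1.

deg(f) = 1, deg(g) = 1, so Bézout bound = 1.
Scan x ∈ F_7. For each x, list the y ∈ F_7 with f(x, y) ≡ 0 and those with g(x, y) ≡ 0 (mod 7); the common zeros in that column are the intersection.
  x = 0: f ≡ 0 at y ∈ {3}; g ≡ 0 at y ∈ {4}; common: ∅.
  x = 1: f ≡ 0 at y ∈ {5}; g ≡ 0 at y ∈ {0}; common: ∅.
  x = 2: f ≡ 0 at y ∈ {0}; g ≡ 0 at y ∈ {3}; common: ∅.
  x = 3: f ≡ 0 at y ∈ {2}; g ≡ 0 at y ∈ {6}; common: ∅.
  x = 4: f ≡ 0 at y ∈ {4}; g ≡ 0 at y ∈ {2}; common: ∅.
  x = 5: f ≡ 0 at y ∈ {6}; g ≡ 0 at y ∈ {5}; common: ∅.
  x = 6: f ≡ 0 at y ∈ {1}; g ≡ 0 at y ∈ {1}; common: {1}.
Collecting: common zeros = {(6, 1)}, so the count is 1.
Comparison with the Bézout bound: 1 ≤ 1 = deg(f)·deg(g), as expected for curves with no common component (the bound is attained).


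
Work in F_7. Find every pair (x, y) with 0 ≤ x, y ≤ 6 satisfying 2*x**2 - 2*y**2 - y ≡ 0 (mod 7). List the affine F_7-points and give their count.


Affine F_7-points: {(0, 0), (0, 3), (2, 4), (2, 6), (5, 4), (5, 6)}; count = 6.

For each of the 49 pairs (x, y) ∈ F_7², evaluate f(x, y) mod 7. Record the zeros.
  x = 0: [0↦0, 1↦4, 2↦4, 3↦0, 4↦6, 5↦1, 6↦6]  zeros at y ∈ {0, 3}
  x = 1: [0↦2, 1↦6, 2↦6, 3↦2, 4↦1, 5↦3, 6↦1]  zeros at y ∈ ∅
  x = 2: [0↦1, 1↦5, 2↦5, 3↦1, 4↦0, 5↦2, 6↦0]  zeros at y ∈ {4, 6}
  x = 3: [0↦4, 1↦1, 2↦1, 3↦4, 4↦3, 5↦5, 6↦3]  zeros at y ∈ ∅
  x = 4: [0↦4, 1↦1, 2↦1, 3↦4, 4↦3, 5↦5, 6↦3]  zeros at y ∈ ∅
  x = 5: [0↦1, 1↦5, 2↦5, 3↦1, 4↦0, 5↦2, 6↦0]  zeros at y ∈ {4, 6}
  x = 6: [0↦2, 1↦6, 2↦6, 3↦2, 4↦1, 5↦3, 6↦1]  zeros at y ∈ ∅
Collecting zeros: affine points = {(0, 0), (0, 3), (2, 4), (2, 6), (5, 4), (5, 6)}.
Total count |C(F_7)_aff| = 6.


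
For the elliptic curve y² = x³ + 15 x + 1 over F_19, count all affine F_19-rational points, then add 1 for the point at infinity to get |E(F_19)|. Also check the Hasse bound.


Affine points = {(0, 1), (0, 18), (1, 6), (1, 13), (2, 1), (2, 18), (3, 4), (3, 15), (4, 7), (4, 12), (5, 7), (5, 12), (8, 5), (8, 14), (10, 7), (10, 12), (12, 3), (12, 16), (16, 9), (16, 10), (17, 1), (17, 18), (18, 2), (18, 17)}; affine count = 24; |E(F_19)| = 25.

Discriminant check: Δ ∝ 4a³ + 27b² = 4·15³ + 27·1² = 4·3375 + 27·1 ≡ 18 (mod 19). Nonzero ⇒ E is nonsingular.
For each x ∈ F_19, compute rhs = x³ + 15·x + 1 mod 19, then count y ∈ F_19 with y² ≡ rhs.
  x = 0: rhs = 1, matching y values: 1, 18 (2 points).
  x = 1: rhs = 17, matching y values: 6, 13 (2 points).
  x = 2: rhs = 1, matching y values: 1, 18 (2 points).
  x = 3: rhs = 16, matching y values: 4, 15 (2 points).
  x = 4: rhs = 11, matching y values: 7, 12 (2 points).
  x = 5: rhs = 11, matching y values: 7, 12 (2 points).
  x = 6: rhs = 3, matching y values: none (0 points).
  x = 7: rhs = 12, matching y values: none (0 points).
  x = 8: rhs = 6, matching y values: 5, 14 (2 points).
  x = 9: rhs = 10, matching y values: none (0 points).
  x = 10: rhs = 11, matching y values: 7, 12 (2 points).
  x = 11: rhs = 15, matching y values: none (0 points).
  x = 12: rhs = 9, matching y values: 3, 16 (2 points).
  x = 13: rhs = 18, matching y values: none (0 points).
  x = 14: rhs = 10, matching y values: none (0 points).
  x = 15: rhs = 10, matching y values: none (0 points).
  x = 16: rhs = 5, matching y values: 9, 10 (2 points).
  x = 17: rhs = 1, matching y values: 1, 18 (2 points).
  x = 18: rhs = 4, matching y values: 2, 17 (2 points).
Total affine count: 24.
Full point count |E(F_19)| = 24 + 1 = 25.
Hasse bound: |25 − (19+1)| = |5| = 5 ≤ 2√19 ≈ 8.7178 ✓.


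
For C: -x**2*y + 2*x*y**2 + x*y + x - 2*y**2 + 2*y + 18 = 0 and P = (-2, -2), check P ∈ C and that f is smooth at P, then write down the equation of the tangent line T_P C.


Tangent line at P: -x + 20*y + 38 = 0.

Step 1: f(-2, -2) = 0, so P lies on C.
Step 2: partial derivatives
  f_x(x, y) = -2*x*y + 2*y**2 + y + 1, f_y(x, y) = -x**2 + 4*x*y + x - 4*y + 2.
  f_x(P) = -1, f_y(P) = 20 (gradient nonzero, so P is smooth).
Step 3: tangent line at P: -1·(x − -2) + 20·(y − -2) = 0.
Expanding: -x + 20*y + 38 = 0.


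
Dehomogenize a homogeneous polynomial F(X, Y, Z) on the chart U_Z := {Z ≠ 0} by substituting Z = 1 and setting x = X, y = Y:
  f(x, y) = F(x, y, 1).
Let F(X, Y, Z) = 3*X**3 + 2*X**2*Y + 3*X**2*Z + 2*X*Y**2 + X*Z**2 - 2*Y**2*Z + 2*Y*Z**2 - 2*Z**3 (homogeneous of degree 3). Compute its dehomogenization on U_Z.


f(x, y) = 3*x**3 + 2*x**2*y + 3*x**2 + 2*x*y**2 + x - 2*y**2 + 2*y - 2

On U_Z we set Z = 1. Each monomial c·X^i·Y^j·Z^k in F becomes c·x^i·y^j·1^k = c·x^i·y^j.
Substituting Z = 1: F(X, Y, 1) = 3*x**3 + 2*x**2*y + 3*x**2 + 2*x*y**2 + x - 2*y**2 + 2*y - 2.
Note: deg(f) ≤ deg(F) = 3; strict inequality happens when F is divisible by Z (lost terms).


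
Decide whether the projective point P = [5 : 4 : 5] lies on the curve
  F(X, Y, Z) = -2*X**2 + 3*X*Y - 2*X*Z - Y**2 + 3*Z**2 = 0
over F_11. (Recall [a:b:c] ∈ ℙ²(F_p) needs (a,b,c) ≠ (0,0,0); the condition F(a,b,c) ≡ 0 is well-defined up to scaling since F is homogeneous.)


F(5,4,5) ≡ 8 (mod 11); P is NOT on the curve.

Evaluate F(5, 4, 5) term-by-term (mod 11).
  -2*X**2 ↦ -2·25·1·1 = -50
  3*X*Y ↦ 3·5·4·1 = 60
  -2*X*Z ↦ -2·5·1·5 = -50
  -Y**2 ↦ -1·1·16·1 = -16
  3*Z**2 ↦ 3·1·1·25 = 75
Sum: F(5, 4, 5) = (-50) + (60) + (-50) + (-16) + (75) = 19.
Reducing mod 11: 19 ≡ 8 (mod 11).
Since F(a, b, c) ≡ 8 ≠ 0 (mod 11), P does NOT lie on the curve.


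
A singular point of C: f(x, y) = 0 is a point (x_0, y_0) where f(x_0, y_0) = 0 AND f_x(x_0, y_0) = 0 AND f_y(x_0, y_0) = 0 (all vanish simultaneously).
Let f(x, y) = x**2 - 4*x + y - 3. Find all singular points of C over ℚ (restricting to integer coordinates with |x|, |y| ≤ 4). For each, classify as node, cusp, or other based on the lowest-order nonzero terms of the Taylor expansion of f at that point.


No singular points in the scanned grid; C is smooth there.

Compute partial derivatives:
  f_x = 2*x - 4.
  f_y = 1.
f_y = 1 is a nonzero constant, so f_y never vanishes: no point (x, y) can satisfy f = f_x = f_y = 0. In particular no (x, y) ∈ {−4, ..., 4}² is singular; the curve is smooth.


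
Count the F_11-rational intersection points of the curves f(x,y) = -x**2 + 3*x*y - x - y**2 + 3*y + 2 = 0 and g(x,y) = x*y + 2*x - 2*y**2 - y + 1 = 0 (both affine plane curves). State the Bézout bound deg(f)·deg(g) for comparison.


Common zeros: {(8, 1)}; count = 1; Bézout bound = 4.

deg(f) = 2, deg(g) = 2, so Bézout bound = 4.
Scan x ∈ F_11. For each x, list the y ∈ F_11 with f(x, y) ≡ 0 and those with g(x, y) ≡ 0 (mod 11); the common zeros in that column are the intersection.
  x = 0: f ≡ 0 at y ∈ ∅; g ≡ 0 at y ∈ {6, 10}; common: ∅.
  x = 1: f ≡ 0 at y ∈ {0, 6}; g ≡ 0 at y ∈ ∅; common: ∅.
  x = 2: f ≡ 0 at y ∈ ∅; g ≡ 0 at y ∈ ∅; common: ∅.
  x = 3: f ≡ 0 at y ∈ {4, 8}; g ≡ 0 at y ∈ {5, 7}; common: ∅.
  x = 4: f ≡ 0 at y ∈ ∅; g ≡ 0 at y ∈ {3, 4}; common: ∅.
  x = 5: f ≡ 0 at y ∈ {1, 6}; g ≡ 0 at y ∈ {0, 2}; common: ∅.
  x = 6: f ≡ 0 at y ∈ ∅; g ≡ 0 at y ∈ ∅; common: ∅.
  x = 7: f ≡ 0 at y ∈ ∅; g ≡ 0 at y ∈ ∅; common: ∅.
  x = 8: f ≡ 0 at y ∈ {1, 4}; g ≡ 0 at y ∈ {1, 8}; common: {1}.
  x = 9: f ≡ 0 at y ∈ {0, 8}; g ≡ 0 at y ∈ ∅; common: ∅.
  x = 10: f ≡ 0 at y ∈ ∅; g ≡ 0 at y ∈ ∅; common: ∅.
Collecting: common zeros = {(8, 1)}, so the count is 1.
Comparison with the Bézout bound: 1 ≤ 4 = deg(f)·deg(g), as expected for curves with no common component (the affine F_11-count falls short of the bound because intersections may lie at infinity, over extension fields, or carry multiplicity).


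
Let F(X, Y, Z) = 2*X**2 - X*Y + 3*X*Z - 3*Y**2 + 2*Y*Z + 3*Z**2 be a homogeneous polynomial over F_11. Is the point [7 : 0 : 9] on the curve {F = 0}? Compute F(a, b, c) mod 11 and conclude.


F(7,0,9) ≡ 2 (mod 11); P is NOT on the curve.

Evaluate F(7, 0, 9) term-by-term (mod 11).
  2*X**2 ↦ 2·49·1·1 = 98
  -X*Y ↦ -1·7·0·1 = 0
  3*X*Z ↦ 3·7·1·9 = 189
  -3*Y**2 ↦ -3·1·0·1 = 0
  2*Y*Z ↦ 2·1·0·9 = 0
  3*Z**2 ↦ 3·1·1·81 = 243
Sum: F(7, 0, 9) = (98) + (0) + (189) + (0) + (0) + (243) = 530.
Reducing mod 11: 530 ≡ 2 (mod 11).
Since F(a, b, c) ≡ 2 ≠ 0 (mod 11), P does NOT lie on the curve.


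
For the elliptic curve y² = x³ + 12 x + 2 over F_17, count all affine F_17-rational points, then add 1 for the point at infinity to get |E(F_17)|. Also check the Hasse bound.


Affine points = {(0, 6), (0, 11), (1, 7), (1, 10), (2, 0), (5, 0), (6, 1), (6, 16), (7, 2), (7, 15), (8, 7), (8, 10), (10, 0), (12, 2), (12, 15), (13, 3), (13, 14), (15, 2), (15, 15)}; affine count = 19; |E(F_17)| = 20.

Discriminant check: Δ ∝ 4a³ + 27b² = 4·12³ + 27·2² = 4·1728 + 27·4 ≡ 16 (mod 17). Nonzero ⇒ E is nonsingular.
For each x ∈ F_17, compute rhs = x³ + 12·x + 2 mod 17, then count y ∈ F_17 with y² ≡ rhs.
  x = 0: rhs = 2, matching y values: 6, 11 (2 points).
  x = 1: rhs = 15, matching y values: 7, 10 (2 points).
  x = 2: rhs = 0, matching y values: 0 (1 points).
  x = 3: rhs = 14, matching y values: none (0 points).
  x = 4: rhs = 12, matching y values: none (0 points).
  x = 5: rhs = 0, matching y values: 0 (1 points).
  x = 6: rhs = 1, matching y values: 1, 16 (2 points).
  x = 7: rhs = 4, matching y values: 2, 15 (2 points).
  x = 8: rhs = 15, matching y values: 7, 10 (2 points).
  x = 9: rhs = 6, matching y values: none (0 points).
  x = 10: rhs = 0, matching y values: 0 (1 points).
  x = 11: rhs = 3, matching y values: none (0 points).
  x = 12: rhs = 4, matching y values: 2, 15 (2 points).
  x = 13: rhs = 9, matching y values: 3, 14 (2 points).
  x = 14: rhs = 7, matching y values: none (0 points).
  x = 15: rhs = 4, matching y values: 2, 15 (2 points).
  x = 16: rhs = 6, matching y values: none (0 points).
Total affine count: 19.
Full point count |E(F_17)| = 19 + 1 = 20.
Hasse bound: |20 − (17+1)| = |2| = 2 ≤ 2√17 ≈ 8.2462 ✓.


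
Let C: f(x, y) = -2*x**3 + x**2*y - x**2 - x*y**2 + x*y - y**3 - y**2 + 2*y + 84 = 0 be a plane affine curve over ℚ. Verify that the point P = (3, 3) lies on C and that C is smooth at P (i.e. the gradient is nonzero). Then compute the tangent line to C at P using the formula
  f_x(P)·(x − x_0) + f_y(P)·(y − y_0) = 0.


Tangent line at P: -48*x - 37*y + 255 = 0.

Step 1: f(3, 3) = 0, so P lies on C.
Step 2: partial derivatives
  f_x(x, y) = -6*x**2 + 2*x*y - 2*x - y**2 + y, f_y(x, y) = x**2 - 2*x*y + x - 3*y**2 - 2*y + 2.
  f_x(P) = -48, f_y(P) = -37 (gradient nonzero, so P is smooth).
Step 3: tangent line at P: -48·(x − 3) + -37·(y − 3) = 0.
Expanding: -48*x - 37*y + 255 = 0.


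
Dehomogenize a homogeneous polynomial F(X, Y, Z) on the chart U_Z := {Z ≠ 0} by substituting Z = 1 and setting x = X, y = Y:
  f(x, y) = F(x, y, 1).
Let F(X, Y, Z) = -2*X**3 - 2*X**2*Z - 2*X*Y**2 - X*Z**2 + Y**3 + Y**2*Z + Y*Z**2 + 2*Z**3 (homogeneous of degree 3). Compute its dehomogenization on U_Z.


f(x, y) = -2*x**3 - 2*x**2 - 2*x*y**2 - x + y**3 + y**2 + y + 2

On U_Z we set Z = 1. Each monomial c·X^i·Y^j·Z^k in F becomes c·x^i·y^j·1^k = c·x^i·y^j.
Substituting Z = 1: F(X, Y, 1) = -2*x**3 - 2*x**2 - 2*x*y**2 - x + y**3 + y**2 + y + 2.
Note: deg(f) ≤ deg(F) = 3; strict inequality happens when F is divisible by Z (lost terms).


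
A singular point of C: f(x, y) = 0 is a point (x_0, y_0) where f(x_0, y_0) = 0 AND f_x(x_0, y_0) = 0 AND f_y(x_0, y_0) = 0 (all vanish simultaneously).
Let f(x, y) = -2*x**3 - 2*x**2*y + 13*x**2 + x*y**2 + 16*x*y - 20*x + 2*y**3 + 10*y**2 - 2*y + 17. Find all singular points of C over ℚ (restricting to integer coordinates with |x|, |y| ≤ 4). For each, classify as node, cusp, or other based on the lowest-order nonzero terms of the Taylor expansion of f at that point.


Singular points: {(3, -2)}; classification: node.

Compute partial derivatives:
  f_x = -6*x**2 - 4*x*y + 26*x + y**2 + 16*y - 20.
  f_y = -2*x**2 + 2*x*y + 16*x + 6*y**2 + 20*y - 2.
Scan x_0 ∈ {−4, ..., 4}. For each x_0, f_y(x_0, y) is a polynomial in y; find its integer roots y ∈ {−4, ..., 4}, then test f_x and f at those candidates.
  x = -4: f_y(-4, y) = 6*y**2 + 12*y - 98; no integer root y with |y| ≤ 4.
  x = -3: f_y(-3, y) = 6*y**2 + 14*y - 68; no integer root y with |y| ≤ 4.
  x = -2: f_y(-2, y) = 6*y**2 + 16*y - 42; no integer root y with |y| ≤ 4.
  x = -1: f_y(-1, y) = 6*y**2 + 18*y - 20; no integer root y with |y| ≤ 4.
  x = 0: f_y(0, y) = 6*y**2 + 20*y - 2; no integer root y with |y| ≤ 4.
  x = 1: f_y(1, y) = 6*y**2 + 22*y + 12; vanishes at y ∈ {-3}. (1, -3): f_x = -27 ≠ 0.
  x = 2: f_y(2, y) = 6*y**2 + 24*y + 22; no integer root y with |y| ≤ 4.
  x = 3: f_y(3, y) = 6*y**2 + 26*y + 28; vanishes at y ∈ {-2}. (3, -2): f_x = 0, f = 0 — SINGULAR.
  x = 4: f_y(4, y) = 6*y**2 + 28*y + 30; vanishes at y ∈ {-3}. (4, -3): f_x = -3 ≠ 0.
Only singular point on the grid: (3, -2).
Classify: substitute x = 3 + u, y = -2 + v and expand: f = -2*u**3 - 2*u**2*v - u**2 + u*v**2 + 2*v**3 + v**2.
No constant or linear terms (consistent with a singular point). Quadratic part: -u**2 + v**2. Cubic part: -2*u**3 - 2*u**2*v + u*v**2 + 2*v**3.
The quadratic part v**2 - u**2 = (v − u)(v + u) splits into two distinct linear factors, so there are two distinct tangent lines y − -2 = ±(x − 3) — this is a node (ordinary double point).
Classification: node.


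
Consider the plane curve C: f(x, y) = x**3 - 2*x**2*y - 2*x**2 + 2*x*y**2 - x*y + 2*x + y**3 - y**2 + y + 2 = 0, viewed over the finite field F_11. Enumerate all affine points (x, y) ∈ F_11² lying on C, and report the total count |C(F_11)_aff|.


Affine F_11-points: {(1, 2), (1, 3), (1, 5), (2, 3), (2, 8), (4, 9), (5, 3), (6, 6)}; count = 8.

For each of the 121 pairs (x, y) ∈ F_11², evaluate f(x, y) mod 11. Record the zeros.
  x = 0: [0↦2, 1↦3, 2↦8, 3↦1, 4↦10, 5↦8, 6↦1, 7↦6, 8↦7, 9↦10, 10↦10]  zeros at y ∈ ∅
  x = 1: [0↦3, 1↦3, 2↦0, 3↦0, 4↦9, 5↦0, 6↦1, 7↦7, 8↦2, 9↦3, 10↦5]  zeros at y ∈ {2, 3, 5}
  x = 2: [0↦6, 1↦1, 2↦8, 3↦0, 4↦5, 5↦7, 6↦1, 7↦4, 8↦0, 9↦6, 10↦6]  zeros at y ∈ {3, 8}
  x = 3: [0↦6, 1↦3, 2↦5, 3↦7, 4↦4, 5↦2, 6↦7, 7↦3, 8↦7, 9↦3, 10↦8]  zeros at y ∈ ∅
  x = 4: [0↦9, 1↦4, 2↦8, 3↦5, 4↦1, 5↦2, 6↦3, 7↦10, 8↦7, 9↦0, 10↦6]  zeros at y ∈ {9}
  x = 5: [0↦10, 1↦10, 2↦1, 3↦0, 4↦2, 5↦2, 6↦6, 7↦9, 8↦6, 9↦3, 10↦6]  zeros at y ∈ {3}
  x = 6: [0↦4, 1↦5, 2↦1, 3↦9, 4↦2, 5↦8, 6↦0, 7↦6, 8↦10, 9↦7, 10↦3]  zeros at y ∈ {6}
  x = 7: [0↦8, 1↦6, 2↦3, 3↦5, 4↦7, 5↦4, 6↦2, 7↦7, 8↦3, 9↦7, 10↦3]  zeros at y ∈ ∅
  x = 8: [0↦6, 1↦8, 2↦2, 3↦5, 4↦1, 5↦7, 6↦7, 7↦7, 8↦2, 9↦9, 10↦1]  zeros at y ∈ ∅
  x = 9: [0↦4, 1↦6, 2↦4, 3↦4, 4↦1, 5↦1, 6↦10, 7↦1, 8↦2, 9↦8, 10↦3]  zeros at y ∈ ∅
  x = 10: [0↦8, 1↦6, 2↦4, 3↦8, 4↦2, 5↦3, 6↦6, 7↦6, 8↦9, 9↦10, 10↦4]  zeros at y ∈ ∅
Collecting zeros: affine points = {(1, 2), (1, 3), (1, 5), (2, 3), (2, 8), (4, 9), (5, 3), (6, 6)}.
Total count |C(F_11)_aff| = 8.


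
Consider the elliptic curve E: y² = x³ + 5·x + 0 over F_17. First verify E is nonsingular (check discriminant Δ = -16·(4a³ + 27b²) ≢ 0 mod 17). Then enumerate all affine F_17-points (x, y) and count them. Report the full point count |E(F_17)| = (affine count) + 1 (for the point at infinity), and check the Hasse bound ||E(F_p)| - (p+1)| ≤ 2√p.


Affine points = {(0, 0), (2, 1), (2, 16), (3, 5), (3, 12), (4, 4), (4, 13), (6, 5), (6, 12), (7, 2), (7, 15), (8, 5), (8, 12), (9, 3), (9, 14), (10, 8), (10, 9), (11, 3), (11, 14), (13, 1), (13, 16), (14, 3), (14, 14), (15, 4), (15, 13)}; affine count = 25; |E(F_17)| = 26.

Discriminant check: Δ ∝ 4a³ + 27b² = 4·5³ + 27·0² = 4·125 + 27·0 ≡ 7 (mod 17). Nonzero ⇒ E is nonsingular.
For each x ∈ F_17, compute rhs = x³ + 5·x + 0 mod 17, then count y ∈ F_17 with y² ≡ rhs.
  x = 0: rhs = 0, matching y values: 0 (1 points).
  x = 1: rhs = 6, matching y values: none (0 points).
  x = 2: rhs = 1, matching y values: 1, 16 (2 points).
  x = 3: rhs = 8, matching y values: 5, 12 (2 points).
  x = 4: rhs = 16, matching y values: 4, 13 (2 points).
  x = 5: rhs = 14, matching y values: none (0 points).
  x = 6: rhs = 8, matching y values: 5, 12 (2 points).
  x = 7: rhs = 4, matching y values: 2, 15 (2 points).
  x = 8: rhs = 8, matching y values: 5, 12 (2 points).
  x = 9: rhs = 9, matching y values: 3, 14 (2 points).
  x = 10: rhs = 13, matching y values: 8, 9 (2 points).
  x = 11: rhs = 9, matching y values: 3, 14 (2 points).
  x = 12: rhs = 3, matching y values: none (0 points).
  x = 13: rhs = 1, matching y values: 1, 16 (2 points).
  x = 14: rhs = 9, matching y values: 3, 14 (2 points).
  x = 15: rhs = 16, matching y values: 4, 13 (2 points).
  x = 16: rhs = 11, matching y values: none (0 points).
Total affine count: 25.
Full point count |E(F_17)| = 25 + 1 = 26.
Hasse bound: |26 − (17+1)| = |8| = 8 ≤ 2√17 ≈ 8.2462 ✓.
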